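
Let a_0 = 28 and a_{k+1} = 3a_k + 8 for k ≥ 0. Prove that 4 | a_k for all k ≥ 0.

Base case: a_0 = 28 = 4·7, so 4 | a_0.
Assume 4 | a_r, so a_r = 4t for some integer t.
Then a_{r+1} = 3a_r + 8 = 3·(4t) + 8 = 4(3t + 2), so 4 | a_{r+1}.
This completes the inductive step, so 4 | a_k for all k ≥ 0.

4 | a_k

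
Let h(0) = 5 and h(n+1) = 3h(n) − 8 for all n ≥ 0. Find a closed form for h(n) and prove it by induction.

Claim: h(n) = 3^n + 4.

Base case: h(0) = 5, and 3^0 + 4 = 1 + 4 = 5.
Assume h(m) = 3^m + 4 for some m ≥ 0.
Then h(m+1) = 3h(m) − 8 = 3·(3^m + 4) − 8 = 3^{m+1} + 12 − 8 = 3^{m+1} + 4.
By induction, h(n) = 3^n + 4 for all n ≥ 0.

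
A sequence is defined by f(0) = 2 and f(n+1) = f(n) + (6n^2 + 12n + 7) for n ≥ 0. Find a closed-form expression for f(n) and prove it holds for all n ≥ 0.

Claim: f(n) = 2n^3 + 3n^2 + 2n + 2.

Base case: f(0) = 2, and 2·0^3 + 3·0^2 + 2·0 + 2 = 2.
Assume f(m) = 2m^3 + 3m^2 + 2m + 2.
Then f(m+1) = f(m) + (6m^2 + 12m + 7) = (2m^3 + 3m^2 + 2m + 2) + (6m^2 + 12m + 7) = 2m^3 + 9m^2 + 14m + 9,
and 2·(m+1)^3 + 3·(m+1)^2 + 2·(m+1) + 2 = 2m^3 + 9m^2 + 14m + 9.
Hence f(n) = 2n^3 + 3n^2 + 2n + 2 for every n ≥ 0, by induction.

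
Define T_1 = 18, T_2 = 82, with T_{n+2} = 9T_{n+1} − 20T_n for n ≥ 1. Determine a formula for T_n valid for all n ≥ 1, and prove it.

Claim: T_n = 2·5^n + 2·4^n.

Base cases: T_1 = 18 and 2·5^1 + 2·4^1 = 18; T_2 = 82 and 2·5^2 + 2·4^2 = 82.
Assume T_i = 2·5^i + 2·4^i for all 1 ≤ i ≤ j, where j ≥ 2.
Then T_{j+1} = 9T_j − 20T_{j−1} = 9·(2·5^j + 2·4^j) − 20·(2·5^{j−1} + 2·4^{j−1}) = 2·(9·5 − 20)5^{j−1} + 2·(9·4 − 20)4^{j−1} = 50·5^{j−1} + 32·4^{j−1} = 2·5^{j+1} + 2·4^{j+1}.
Hence T_n = 2·5^n + 2·4^n for every n ≥ 1, by strong induction.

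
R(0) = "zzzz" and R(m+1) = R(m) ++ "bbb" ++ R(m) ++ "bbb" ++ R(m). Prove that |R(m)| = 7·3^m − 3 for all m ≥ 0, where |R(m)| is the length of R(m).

Base case: |R(0)| = 4, and 7·3^0 − 3 = 4.
Assume |R(k)| = 7·3^k − 3.
Then |R(k+1)| = 3|R(k)| + 6 = 3(7·3^k − 3) + 6 = 7·3^{k+1} − 9 + 6 = 7·3^{k+1} − 3.
So the formula holds for k+1, and by induction |R(m)| = 7·3^m − 3 for all m ≥ 0.

|R(m)| = 7·3^m − 3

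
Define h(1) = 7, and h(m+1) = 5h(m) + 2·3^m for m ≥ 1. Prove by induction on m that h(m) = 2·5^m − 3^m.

Base case: h(1) = 7, and 2·5^1 − 3^1 = 10 − 3 = 7.
Assume h(k) = 2·5^k − 3^k for some k ≥ 1.
Then h(k+1) = 5h(k) + 2·3^k = 5·(2·5^k − 3^k) + 2·3^k = 2·5^{k+1} − 5·3^k + 2·3^k = 2·5^{k+1} − 3·3^k = 2·5^{k+1} − 3^{k+1}.
Hence h(m) = 2·5^m − 3^m for every m ≥ 1, by induction.

h(m) = 2·5^m − 3^m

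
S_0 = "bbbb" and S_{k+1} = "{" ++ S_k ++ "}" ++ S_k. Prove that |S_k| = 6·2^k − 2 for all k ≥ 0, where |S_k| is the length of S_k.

Base case: |S_0| = 4, and 6·2^0 − 2 = 4.
Assume |S_m| = 6·2^m − 2.
Then |S_{m+1}| = 1 + |S_m| + 1 + |S_m| = 2|S_m| + 2 = 2(6·2^m − 2) + 2 = 6·2^{m+1} − 4 + 2 = 6·2^{m+1} − 2.
By induction, |S_k| = 6·2^k − 2 for all k ≥ 0.

|S_k| = 6·2^k − 2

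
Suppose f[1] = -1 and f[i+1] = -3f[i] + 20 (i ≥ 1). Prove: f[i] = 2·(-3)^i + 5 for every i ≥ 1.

Base case: f[1] = -1, and 2·(-3)^1 + 5 = -6 + 5 = -1.
Assume f[m] = 2·(-3)^m + 5 for some m ≥ 1.
Then f[m+1] = -3f[m] + 20 = -3·(2·(-3)^m + 5) + 20 = -6·(-3)^m − 15 + 20 = 2·(-3)^{m+1} + 5.
So the formula holds for m+1, and by induction f[i] = 2·(-3)^i + 5 for all i ≥ 1.

f[i] = 2·(-3)^i + 5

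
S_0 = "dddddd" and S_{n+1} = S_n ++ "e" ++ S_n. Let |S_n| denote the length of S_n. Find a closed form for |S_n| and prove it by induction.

Claim: |S_n| = 7·2^n − 1.

Base case: |S_0| = 6, and 7·2^0 − 1 = 6.
Assume |S_k| = 7·2^k − 1.
Then |S_{k+1}| = |S_k| + 1 + |S_k| = 2|S_k| + 1 = 2(7·2^k − 1) + 1 = 7·2^{k+1} − 2 + 1 = 7·2^{k+1} − 1.
Hence |S_n| = 7·2^n − 1 for every n ≥ 0, by induction.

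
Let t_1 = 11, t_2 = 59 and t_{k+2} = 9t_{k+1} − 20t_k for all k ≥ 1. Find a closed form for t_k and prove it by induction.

Claim: t_k = 3·5^k − 4^k.

Base cases: t_1 = 11 and 3·5^1 − 4^1 = 11; t_2 = 59 and 3·5^2 − 4^2 = 59.
Assume t_j = 3·5^j − 4^j for all 1 ≤ j ≤ m, where m ≥ 2.
Then t_{m+1} = 9t_m − 20t_{m−1} = 9·(3·5^m − 4^m) − 20·(3·5^{m−1} − 4^{m−1}) = 3·(9·5 − 20)5^{m−1} − (9·4 − 20)4^{m−1} = 75·5^{m−1} − 16·4^{m−1} = 3·5^{m+1} − 4^{m+1}.
By strong induction, t_k = 3·5^k − 4^k for all k ≥ 1.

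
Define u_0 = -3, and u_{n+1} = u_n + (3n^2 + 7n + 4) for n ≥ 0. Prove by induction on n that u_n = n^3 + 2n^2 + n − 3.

Base case: u_0 = -3, and 0^3 + 2·0^2 + 0 − 3 = -3.
Assume u_r = r^3 + 2r^2 + r − 3.
Then u_{r+1} = u_r + (3r^2 + 7r + 4) = (r^3 + 2r^2 + r − 3) + (3r^2 + 7r + 4) = r^3 + 5r^2 + 8r + 1,
and (r+1)^3 + 2·(r+1)^2 + (r+1) − 3 = r^3 + 5r^2 + 8r + 1.
This completes the inductive step, so u_n = n^3 + 2n^2 + n − 3 for all n ≥ 0.

u_n = n^3 + 2n^2 + n − 3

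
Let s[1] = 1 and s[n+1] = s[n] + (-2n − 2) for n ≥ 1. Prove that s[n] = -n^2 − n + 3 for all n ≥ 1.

Base case: s[1] = 1, and -1^2 − 1 + 3 = 1.
Assume s[r] = -r^2 − r + 3.
Then s[r+1] = s[r] + (-2r − 2) = (-r^2 − r + 3) + (-2r − 2) = -r^2 − 3r + 1,
and -(r+1)^2 − (r+1) + 3 = -r^2 − 3r + 1.
By induction, s[n] = -n^2 − n + 3 for all n ≥ 1.

s[n] = -n^2 − n + 3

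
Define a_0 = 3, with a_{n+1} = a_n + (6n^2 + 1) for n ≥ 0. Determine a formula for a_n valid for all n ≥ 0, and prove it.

Claim: a_n = 2n^3 − 3n^2 + 2n + 3.

Base case: a_0 = 3, and 2·0^3 − 3·0^2 + 2·0 + 3 = 3.
Assume a_r = 2r^3 − 3r^2 + 2r + 3.
Then a_{r+1} = a_r + (6r^2 + 1) = (2r^3 − 3r^2 + 2r + 3) + (6r^2 + 1) = 2r^3 + 3r^2 + 2r + 4,
and 2·(r+1)^3 − 3·(r+1)^2 + 2·(r+1) + 3 = 2r^3 + 3r^2 + 2r + 4.
Hence a_n = 2n^3 − 3n^2 + 2n + 3 for every n ≥ 0, by induction.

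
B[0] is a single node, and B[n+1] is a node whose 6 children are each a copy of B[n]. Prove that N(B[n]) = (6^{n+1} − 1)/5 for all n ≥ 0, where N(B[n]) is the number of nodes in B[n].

Base case: N(B[0]) = 1, and (6^{0+1} − 1)/5 = 1.
Assume N(B[k]) = (6^{k+1} − 1)/5.
Then N(B[k+1]) = 1 + 6N(B[k]) = 1 + 6·(6^{k+1} − 1)/5 = 1 + (6^{k+2} − 6)/5 = (5 + 6^{k+2} − 6)/5 = (6^{k+2} − 1)/5.
Hence N(B[n]) = (6^{n+1} − 1)/5 for every n ≥ 0, by induction.

N(B[n]) = (6^{n+1} − 1)/5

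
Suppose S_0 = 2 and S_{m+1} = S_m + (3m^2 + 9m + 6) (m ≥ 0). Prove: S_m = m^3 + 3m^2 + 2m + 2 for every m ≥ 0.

Base case: S_0 = 2, and 0^3 + 3·0^2 + 2·0 + 2 = 2.
Assume S_r = r^3 + 3r^2 + 2r + 2.
Then S_{r+1} = S_r + (3r^2 + 9r + 6) = (r^3 + 3r^2 + 2r + 2) + (3r^2 + 9r + 6) = r^3 + 6r^2 + 11r + 8,
and (r+1)^3 + 3·(r+1)^2 + 2·(r+1) + 2 = r^3 + 6r^2 + 11r + 8.
This completes the inductive step, so S_m = m^3 + 3m^2 + 2m + 2 for all m ≥ 0.

S_m = m^3 + 3m^2 + 2m + 2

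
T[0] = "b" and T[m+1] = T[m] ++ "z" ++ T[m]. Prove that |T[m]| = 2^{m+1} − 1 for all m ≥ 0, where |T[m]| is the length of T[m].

Base case: |T[0]| = 1, and 2^{0+1} − 1 = 1.
Assume |T[r]| = 2^{r+1} − 1.
Then |T[r+1]| = |T[r]| + 1 + |T[r]| = 2|T[r]| + 1 = 2(2^{r+1} − 1) + 1 = 2^{r+2} − 2 + 1 = 2^{r+2} − 1.
By induction, |T[m]| = 2^{m+1} − 1 for all m ≥ 0.

|T[m]| = 2^{m+1} − 1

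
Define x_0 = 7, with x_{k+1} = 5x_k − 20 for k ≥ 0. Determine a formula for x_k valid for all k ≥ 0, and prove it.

Claim: x_k = 2·5^k + 5.

Base case: x_0 = 7, and 2·5^0 + 5 = 2 + 5 = 7.
Assume x_m = 2·5^m + 5 for some m ≥ 0.
Then x_{m+1} = 5x_m − 20 = 5·(2·5^m + 5) − 20 = 10·5^m + 25 − 20 = 2·5^{m+1} + 5.
This completes the inductive step, so x_k = 2·5^k + 5 for all k ≥ 0.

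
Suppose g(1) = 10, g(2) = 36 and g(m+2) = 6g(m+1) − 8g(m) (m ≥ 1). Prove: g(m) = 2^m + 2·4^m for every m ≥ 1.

Base cases: g(1) = 10 and 2^1 + 2·4^1 = 10; g(2) = 36 and 2^2 + 2·4^2 = 36.
Assume g(j) = 2^j + 2·4^j for all 1 ≤ j ≤ k, where k ≥ 2.
Then g(k+1) = 6g(k) − 8g(k−1) = 6·(2^k + 2·4^k) − 8·(2^{k−1} + 2·4^{k−1}) = (6·2 − 8)2^{k−1} + 2·(6·4 − 8)4^{k−1} = 4·2^{k−1} + 32·4^{k−1} = 2^{k+1} + 2·4^{k+1}.
Hence g(m) = 2^m + 2·4^m for every m ≥ 1, by strong induction.

g(m) = 2^m + 2·4^m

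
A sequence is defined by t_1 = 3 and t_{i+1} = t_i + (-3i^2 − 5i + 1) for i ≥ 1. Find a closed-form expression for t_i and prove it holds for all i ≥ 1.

Claim: t_i = -i^3 − i^2 + 3i + 2.

Base case: t_1 = 3, and -1^3 − 1^2 + 3·1 + 2 = 3.
Assume t_m = -m^3 − m^2 + 3m + 2.
Then t_{m+1} = t_m + (-3m^2 − 5m + 1) = (-m^3 − m^2 + 3m + 2) + (-3m^2 − 5m + 1) = -m^3 − 4m^2 − 2m + 3,
and -(m+1)^3 − (m+1)^2 + 3·(m+1) + 2 = -m^3 − 4m^2 − 2m + 3.
By induction, t_i = -i^3 − i^2 + 3i + 2 for all i ≥ 1.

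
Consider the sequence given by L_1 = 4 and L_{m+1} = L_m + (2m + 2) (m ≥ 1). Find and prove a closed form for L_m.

Claim: L_m = m^2 + m + 2.

Base case: L_1 = 4, and 1^2 + 1 + 2 = 4.
Assume L_k = k^2 + k + 2.
Then L_{k+1} = L_k + (2k + 2) = (k^2 + k + 2) + (2k + 2) = k^2 + 3k + 4,
and (k+1)^2 + (k+1) + 2 = k^2 + 3k + 4.
This completes the inductive step, so L_m = m^2 + m + 2 for all m ≥ 1.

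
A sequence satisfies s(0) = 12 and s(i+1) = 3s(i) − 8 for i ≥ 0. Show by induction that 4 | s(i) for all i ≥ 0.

Base case: s(0) = 12 = 4·3, so 4 | s(0).
Assume 4 | s(m), so s(m) = 4t for some integer t.
Then s(m+1) = 3s(m) − 8 = 3·(4t) − 8 = 4(3t − 2), so 4 | s(m+1).
This completes the inductive step, so 4 | s(i) for all i ≥ 0.

4 | s(i)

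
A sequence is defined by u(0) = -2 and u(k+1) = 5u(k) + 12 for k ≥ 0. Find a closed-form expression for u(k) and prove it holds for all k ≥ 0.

Claim: u(k) = 5^k − 3.

Base case: u(0) = -2, and 5^0 − 3 = 1 − 3 = -2.
Assume u(r) = 5^r − 3 for some r ≥ 0.
Then u(r+1) = 5u(r) + 12 = 5·(5^r − 3) + 12 = 5^{r+1} − 15 + 12 = 5^{r+1} − 3.
This completes the inductive step, so u(k) = 5^k − 3 for all k ≥ 0.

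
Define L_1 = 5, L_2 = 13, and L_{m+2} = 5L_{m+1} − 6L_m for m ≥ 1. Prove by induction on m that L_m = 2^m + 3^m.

Base cases: L_1 = 5 and 2^1 + 3^1 = 5; L_2 = 13 and 2^2 + 3^2 = 13.
Assume L_i = 2^i + 3^i for all 1 ≤ i ≤ j, where j ≥ 2.
Then L_{j+1} = 5L_j − 6L_{j−1} = 5·(2^j + 3^j) − 6·(2^{j−1} + 3^{j−1}) = (5·2 − 6)2^{j−1} + (5·3 − 6)3^{j−1} = 4·2^{j−1} + 9·3^{j−1} = 2^{j+1} + 3^{j+1}.
By strong induction, L_m = 2^m + 3^m for all m ≥ 1.

L_m = 2^m + 3^m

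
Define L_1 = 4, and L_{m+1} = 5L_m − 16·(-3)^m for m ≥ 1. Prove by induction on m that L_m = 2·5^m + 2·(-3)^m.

Base case: L_1 = 4, and 2·5^1 + 2·(-3)^1 = 10 − 6 = 4.
Assume L_j = 2·5^j + 2·(-3)^j for some j ≥ 1.
Then L_{j+1} = 5L_j − 16·(-3)^j = 5·(2·5^j + 2·(-3)^j) − 16·(-3)^j = 2·5^{j+1} + 10·(-3)^j − 16·(-3)^j = 2·5^{j+1} − 6·(-3)^j = 2·5^{j+1} + 2·(-3)^{j+1}.
By induction, L_m = 2·5^m + 2·(-3)^m for all m ≥ 1.

L_m = 2·5^m + 2·(-3)^m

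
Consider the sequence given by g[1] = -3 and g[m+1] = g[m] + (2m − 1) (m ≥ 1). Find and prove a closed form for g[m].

Claim: g[m] = m^2 − 2m − 2.

Base case: g[1] = -3, and 1^2 − 2·1 − 2 = -3.
Assume g[j] = j^2 − 2j − 2.
Then g[j+1] = g[j] + (2j − 1) = (j^2 − 2j − 2) + (2j − 1) = j^2 − 3,
and (j+1)^2 − 2·(j+1) − 2 = j^2 − 3.
This completes the inductive step, so g[m] = m^2 − 2m − 2 for all m ≥ 1.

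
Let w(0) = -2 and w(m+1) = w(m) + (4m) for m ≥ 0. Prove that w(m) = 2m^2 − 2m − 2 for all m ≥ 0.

Base case: w(0) = -2, and 2·0^2 − 2·0 − 2 = -2.
Assume w(r) = 2r^2 − 2r − 2.
Then w(r+1) = w(r) + (4r) = (2r^2 − 2r − 2) + (4r) = 2r^2 + 2r − 2,
and 2·(r+1)^2 − 2·(r+1) − 2 = 2r^2 + 2r − 2.
Hence w(m) = 2m^2 − 2m − 2 for every m ≥ 0, by induction.

w(m) = 2m^2 − 2m − 2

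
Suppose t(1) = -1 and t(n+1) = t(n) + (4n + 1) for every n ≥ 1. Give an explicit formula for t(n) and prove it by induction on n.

Claim: t(n) = 2n^2 − n − 2.

Base case: t(1) = -1, and 2·1^2 − 1 − 2 = -1.
Assume t(m) = 2m^2 − m − 2.
Then t(m+1) = t(m) + (4m + 1) = (2m^2 − m − 2) + (4m + 1) = 2m^2 + 3m − 1,
and 2·(m+1)^2 − (m+1) − 2 = 2m^2 + 3m − 1.
By induction, t(n) = 2n^2 − n − 2 for all n ≥ 1.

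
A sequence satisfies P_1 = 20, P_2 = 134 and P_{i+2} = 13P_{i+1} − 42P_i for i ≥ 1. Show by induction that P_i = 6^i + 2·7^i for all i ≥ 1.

Base cases: P_1 = 20 and 6^1 + 2·7^1 = 20; P_2 = 134 and 6^2 + 2·7^2 = 134.
Assume P_j = 6^j + 2·7^j for all 1 ≤ j ≤ m, where m ≥ 2.
Then P_{m+1} = 13P_m − 42P_{m−1} = 13·(6^m + 2·7^m) − 42·(6^{m−1} + 2·7^{m−1}) = (13·6 − 42)6^{m−1} + 2·(13·7 − 42)7^{m−1} = 36·6^{m−1} + 98·7^{m−1} = 6^{m+1} + 2·7^{m+1}.
By strong induction, P_i = 6^i + 2·7^i for all i ≥ 1.

P_i = 6^i + 2·7^i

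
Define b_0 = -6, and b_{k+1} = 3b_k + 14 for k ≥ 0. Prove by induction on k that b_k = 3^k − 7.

Base case: b_0 = -6, and 3^0 − 7 = 1 − 7 = -6.
Assume b_m = 3^m − 7 for some m ≥ 0.
Then b_{m+1} = 3b_m + 14 = 3·(3^m − 7) + 14 = 3^{m+1} − 21 + 14 = 3^{m+1} − 7.
This completes the inductive step, so b_k = 3^k − 7 for all k ≥ 0.

b_k = 3^k − 7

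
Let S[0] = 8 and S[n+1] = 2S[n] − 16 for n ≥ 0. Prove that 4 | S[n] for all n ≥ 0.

Base case: S[0] = 8 = 4·2, so 4 | S[0].
Assume 4 | S[j], so S[j] = 4t for some integer t.
Then S[j+1] = 2S[j] − 16 = 2·(4t) − 16 = 4(2t − 4), so 4 | S[j+1].
Hence 4 | S[n] for every n ≥ 0, by induction.

4 | S[n]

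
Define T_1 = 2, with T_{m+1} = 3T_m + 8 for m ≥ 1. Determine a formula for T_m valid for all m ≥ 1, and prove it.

Claim: T_m = 2·3^m − 4.

Base case: T_1 = 2, and 2·3^1 − 4 = 6 − 4 = 2.
Assume T_k = 2·3^k − 4 for some k ≥ 1.
Then T_{k+1} = 3T_k + 8 = 3·(2·3^k − 4) + 8 = 6·3^k − 12 + 8 = 2·3^{k+1} − 4.
By induction, T_m = 2·3^m − 4 for all m ≥ 1.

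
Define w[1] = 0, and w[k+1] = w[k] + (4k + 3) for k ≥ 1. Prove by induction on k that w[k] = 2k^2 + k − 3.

Base case: w[1] = 0, and 2·1^2 + 1 − 3 = 0.
Assume w[m] = 2m^2 + m − 3.
Then w[m+1] = w[m] + (4m + 3) = (2m^2 + m − 3) + (4m + 3) = 2m^2 + 5m,
and 2·(m+1)^2 + (m+1) − 3 = 2m^2 + 5m.
Hence w[k] = 2k^2 + k − 3 for every k ≥ 1, by induction.

w[k] = 2k^2 + k − 3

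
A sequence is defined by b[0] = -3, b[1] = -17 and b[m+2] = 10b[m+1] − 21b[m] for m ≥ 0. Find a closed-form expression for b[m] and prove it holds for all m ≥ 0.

Claim: b[m] = -3^m − 2·7^m.

Base cases: b[0] = -3 and -3^0 − 2·7^0 = -3; b[1] = -17 and -3^1 − 2·7^1 = -17.
Assume b[j] = -3^j − 2·7^j for all 0 ≤ j ≤ r, where r ≥ 1.
Then b[r+1] = 10b[r] − 21b[r−1] = 10·(-3^r − 2·7^r) − 21·(-3^{r−1} − 2·7^{r−1}) = -(10·3 − 21)3^{r−1} − 2·(10·7 − 21)7^{r−1} = -9·3^{r−1} − 98·7^{r−1} = -3^{r+1} − 2·7^{r+1}.
Hence b[m] = -3^m − 2·7^m for every m ≥ 0, by strong induction.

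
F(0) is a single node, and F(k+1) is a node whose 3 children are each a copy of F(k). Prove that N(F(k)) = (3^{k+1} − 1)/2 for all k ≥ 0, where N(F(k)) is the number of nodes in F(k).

Base case: N(F(0)) = 1, and (3^{0+1} − 1)/2 = 1.
Assume N(F(j)) = (3^{j+1} − 1)/2.
Then N(F(j+1)) = 1 + 3N(F(j)) = 1 + 3·(3^{j+1} − 1)/2 = 1 + (3^{j+2} − 3)/2 = (2 + 3^{j+2} − 3)/2 = (3^{j+2} − 1)/2.
By induction, N(F(k)) = (3^{k+1} − 1)/2 for all k ≥ 0.

N(F(k)) = (3^{k+1} − 1)/2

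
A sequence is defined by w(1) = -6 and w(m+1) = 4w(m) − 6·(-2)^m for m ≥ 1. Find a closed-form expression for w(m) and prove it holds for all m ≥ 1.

Claim: w(m) = -4^m + (-2)^m.

Base case: w(1) = -6, and -4^1 + (-2)^1 = -4 − 2 = -6.
Assume w(j) = -4^j + (-2)^j for some j ≥ 1.
Then w(j+1) = 4w(j) − 6·(-2)^j = 4·(-4^j + (-2)^j) − 6·(-2)^j = -4^{j+1} + 4·(-2)^j − 6·(-2)^j = -4^{j+1} − 2·(-2)^j = -4^{j+1} + (-2)^{j+1}.
Hence w(m) = -4^m + (-2)^m for every m ≥ 1, by induction.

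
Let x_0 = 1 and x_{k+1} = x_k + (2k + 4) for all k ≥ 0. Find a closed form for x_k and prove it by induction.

Claim: x_k = k^2 + 3k + 1.

Base case: x_0 = 1, and 0^2 + 3·0 + 1 = 1.
Assume x_r = r^2 + 3r + 1.
Then x_{r+1} = x_r + (2r + 4) = (r^2 + 3r + 1) + (2r + 4) = r^2 + 5r + 5,
and (r+1)^2 + 3·(r+1) + 1 = r^2 + 5r + 5.
By induction, x_k = k^2 + 3k + 1 for all k ≥ 0.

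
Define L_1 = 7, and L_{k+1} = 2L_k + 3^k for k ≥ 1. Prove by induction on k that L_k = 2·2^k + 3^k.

Base case: L_1 = 7, and 2·2^1 + 3^1 = 4 + 3 = 7.
Assume L_m = 2·2^m + 3^m for some m ≥ 1.
Then L_{m+1} = 2L_m + 3^m = 2·(2·2^m + 3^m) + 3^m = 2·2^{m+1} + 2·3^m + 3^m = 2·2^{m+1} + 3·3^m = 2·2^{m+1} + 3^{m+1}.
This completes the inductive step, so L_k = 2·2^k + 3^k for all k ≥ 1.

L_k = 2·2^k + 3^k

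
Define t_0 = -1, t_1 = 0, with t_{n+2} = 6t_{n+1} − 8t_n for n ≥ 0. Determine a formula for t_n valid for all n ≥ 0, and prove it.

Claim: t_n = 4^n − 2·2^n.

Base cases: t_0 = -1 and 4^0 − 2·2^0 = -1; t_1 = 0 and 4^1 − 2·2^1 = 0.
Assume t_j = 4^j − 2·2^j for all 0 ≤ j ≤ k, where k ≥ 1.
Then t_{k+1} = 6t_k − 8t_{k−1} = 6·(4^k − 2·2^k) − 8·(4^{k−1} − 2·2^{k−1}) = (6·4 − 8)4^{k−1} − 2·(6·2 − 8)2^{k−1} = 16·4^{k−1} − 8·2^{k−1} = 4^{k+1} − 2·2^{k+1}.
Hence t_n = 4^n − 2·2^n for every n ≥ 0, by strong induction.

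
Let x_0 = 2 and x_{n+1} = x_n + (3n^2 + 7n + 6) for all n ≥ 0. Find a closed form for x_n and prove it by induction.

Claim: x_n = n^3 + 2n^2 + 3n + 2.

Base case: x_0 = 2, and 0^3 + 2·0^2 + 3·0 + 2 = 2.
Assume x_r = r^3 + 2r^2 + 3r + 2.
Then x_{r+1} = x_r + (3r^2 + 7r + 6) = (r^3 + 2r^2 + 3r + 2) + (3r^2 + 7r + 6) = r^3 + 5r^2 + 10r + 8,
and (r+1)^3 + 2·(r+1)^2 + 3·(r+1) + 2 = r^3 + 5r^2 + 10r + 8.
This completes the inductive step, so x_n = n^3 + 2n^2 + 3n + 2 for all n ≥ 0.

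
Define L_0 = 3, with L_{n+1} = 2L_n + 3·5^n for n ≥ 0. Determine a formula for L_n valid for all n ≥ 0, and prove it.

Claim: L_n = 2·2^n + 5^n.

Base case: L_0 = 3, and 2·2^0 + 5^0 = 2 + 1 = 3.
Assume L_j = 2·2^j + 5^j for some j ≥ 0.
Then L_{j+1} = 2L_j + 3·5^j = 2·(2·2^j + 5^j) + 3·5^j = 2·2^{j+1} + 2·5^j + 3·5^j = 2·2^{j+1} + 5·5^j = 2·2^{j+1} + 5^{j+1}.
By induction, L_n = 2·2^n + 5^n for all n ≥ 0.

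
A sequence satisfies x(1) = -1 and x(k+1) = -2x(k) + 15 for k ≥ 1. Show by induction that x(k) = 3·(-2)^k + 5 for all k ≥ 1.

Base case: x(1) = -1, and 3·(-2)^1 + 5 = -6 + 5 = -1.
Assume x(m) = 3·(-2)^m + 5 for some m ≥ 1.
Then x(m+1) = -2x(m) + 15 = -2·(3·(-2)^m + 5) + 15 = -6·(-2)^m − 10 + 15 = 3·(-2)^{m+1} + 5.
By induction, x(k) = 3·(-2)^k + 5 for all k ≥ 1.

x(k) = 3·(-2)^k + 5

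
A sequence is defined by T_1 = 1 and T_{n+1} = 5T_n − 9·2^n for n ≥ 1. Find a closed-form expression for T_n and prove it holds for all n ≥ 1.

Claim: T_n = -5^n + 3·2^n.

Base case: T_1 = 1, and -5^1 + 3·2^1 = -5 + 6 = 1.
Assume T_m = -5^m + 3·2^m for some m ≥ 1.
Then T_{m+1} = 5T_m − 9·2^m = 5·(-5^m + 3·2^m) − 9·2^m = -5^{m+1} + 15·2^m − 9·2^m = -5^{m+1} + 6·2^m = -5^{m+1} + 3·2^{m+1}.
So the formula holds for m+1, and by induction T_n = -5^n + 3·2^n for all n ≥ 1.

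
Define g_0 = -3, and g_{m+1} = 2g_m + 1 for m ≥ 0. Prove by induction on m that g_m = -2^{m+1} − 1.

Base case: g_0 = -3, and -2^{0+1} − 1 = -2 − 1 = -3.
Assume g_r = -2^{r+1} − 1 for some r ≥ 0.
Then g_{r+1} = 2g_r + 1 = 2·(-2^{r+1} − 1) + 1 = -2^{r+2} − 2 + 1 = -2^{r+2} − 1.
Hence g_m = -2^{m+1} − 1 for every m ≥ 0, by induction.

g_m = -2^{m+1} − 1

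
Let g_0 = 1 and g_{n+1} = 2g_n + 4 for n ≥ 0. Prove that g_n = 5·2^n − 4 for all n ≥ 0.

Base case: g_0 = 1, and 5·2^0 − 4 = 5 − 4 = 1.
Assume g_m = 5·2^m − 4 for some m ≥ 0.
Then g_{m+1} = 2g_m + 4 = 2·(5·2^m − 4) + 4 = 10·2^m − 8 + 4 = 5·2^{m+1} − 4.
This completes the inductive step, so g_n = 5·2^n − 4 for all n ≥ 0.

g_n = 5·2^n − 4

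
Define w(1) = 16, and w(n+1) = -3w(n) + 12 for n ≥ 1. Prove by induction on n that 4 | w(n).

Base case: w(1) = 16 = 4·4, so 4 | w(1).
Assume 4 | w(j), so w(j) = 4t for some integer t.
Then w(j+1) = -3w(j) + 12 = -3·(4t) + 12 = 4(-3t + 3), so 4 | w(j+1).
Hence 4 | w(n) for every n ≥ 1, by induction.

4 | w(n)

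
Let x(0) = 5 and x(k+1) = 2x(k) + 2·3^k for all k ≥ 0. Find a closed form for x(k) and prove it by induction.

Claim: x(k) = 3·2^k + 2·3^k.

Base case: x(0) = 5, and 3·2^0 + 2·3^0 = 3 + 2 = 5.
Assume x(r) = 3·2^r + 2·3^r for some r ≥ 0.
Then x(r+1) = 2x(r) + 2·3^r = 2·(3·2^r + 2·3^r) + 2·3^r = 3·2^{r+1} + 4·3^r + 2·3^r = 3·2^{r+1} + 6·3^r = 3·2^{r+1} + 2·3^{r+1}.
Hence x(k) = 3·2^k + 2·3^k for every k ≥ 0, by induction.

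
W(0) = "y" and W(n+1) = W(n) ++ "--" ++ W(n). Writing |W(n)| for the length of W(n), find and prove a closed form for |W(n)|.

Claim: |W(n)| = 3·2^n − 2.

Base case: |W(0)| = 1, and 3·2^0 − 2 = 1.
Assume |W(m)| = 3·2^m − 2.
Then |W(m+1)| = |W(m)| + 2 + |W(m)| = 2|W(m)| + 2 = 2(3·2^m − 2) + 2 = 3·2^{m+1} − 4 + 2 = 3·2^{m+1} − 2.
Hence |W(n)| = 3·2^n − 2 for every n ≥ 0, by induction.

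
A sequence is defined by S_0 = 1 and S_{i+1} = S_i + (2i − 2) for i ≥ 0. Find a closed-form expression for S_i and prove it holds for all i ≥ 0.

Claim: S_i = i^2 − 3i + 1.

Base case: S_0 = 1, and 0^2 − 3·0 + 1 = 1.
Assume S_j = j^2 − 3j + 1.
Then S_{j+1} = S_j + (2j − 2) = (j^2 − 3j + 1) + (2j − 2) = j^2 − j − 1,
and (j+1)^2 − 3·(j+1) + 1 = j^2 − j − 1.
Hence S_i = i^2 − 3i + 1 for every i ≥ 0, by induction.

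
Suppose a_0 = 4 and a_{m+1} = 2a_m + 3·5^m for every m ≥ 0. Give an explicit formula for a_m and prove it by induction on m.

Claim: a_m = 3·2^m + 5^m.

Base case: a_0 = 4, and 3·2^0 + 5^0 = 3 + 1 = 4.
Assume a_k = 3·2^k + 5^k for some k ≥ 0.
Then a_{k+1} = 2a_k + 3·5^k = 2·(3·2^k + 5^k) + 3·5^k = 3·2^{k+1} + 2·5^k + 3·5^k = 3·2^{k+1} + 5·5^k = 3·2^{k+1} + 5^{k+1}.
By induction, a_m = 3·2^m + 5^m for all m ≥ 0.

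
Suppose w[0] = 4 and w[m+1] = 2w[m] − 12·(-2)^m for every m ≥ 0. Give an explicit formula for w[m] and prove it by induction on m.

Claim: w[m] = 2^m + 3·(-2)^m.

Base case: w[0] = 4, and 2^0 + 3·(-2)^0 = 1 + 3 = 4.
Assume w[j] = 2^j + 3·(-2)^j for some j ≥ 0.
Then w[j+1] = 2w[j] − 12·(-2)^j = 2·(2^j + 3·(-2)^j) − 12·(-2)^j = 2^{j+1} + 6·(-2)^j − 12·(-2)^j = 2^{j+1} − 6·(-2)^j = 2^{j+1} + 3·(-2)^{j+1}.
Hence w[m] = 2^m + 3·(-2)^m for every m ≥ 0, by induction.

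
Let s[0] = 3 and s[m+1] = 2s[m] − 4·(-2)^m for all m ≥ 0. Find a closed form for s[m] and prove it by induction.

Claim: s[m] = 2·2^m + (-2)^m.

Base case: s[0] = 3, and 2·2^0 + (-2)^0 = 2 + 1 = 3.
Assume s[r] = 2·2^r + (-2)^r for some r ≥ 0.
Then s[r+1] = 2s[r] − 4·(-2)^r = 2·(2·2^r + (-2)^r) − 4·(-2)^r = 2·2^{r+1} + 2·(-2)^r − 4·(-2)^r = 2·2^{r+1} − 2·(-2)^r = 2·2^{r+1} + (-2)^{r+1}.
So the formula holds for r+1, and by induction s[m] = 2·2^m + (-2)^m for all m ≥ 0.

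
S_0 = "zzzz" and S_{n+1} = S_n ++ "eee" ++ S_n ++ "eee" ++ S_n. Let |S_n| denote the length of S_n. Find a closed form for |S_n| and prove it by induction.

Claim: |S_n| = 7·3^n − 3.

Base case: |S_0| = 4, and 7·3^0 − 3 = 4.
Assume |S_m| = 7·3^m − 3.
Then |S_{m+1}| = 3|S_m| + 6 = 3(7·3^m − 3) + 6 = 7·3^{m+1} − 9 + 6 = 7·3^{m+1} − 3.
Hence |S_n| = 7·3^n − 3 for every n ≥ 0, by induction.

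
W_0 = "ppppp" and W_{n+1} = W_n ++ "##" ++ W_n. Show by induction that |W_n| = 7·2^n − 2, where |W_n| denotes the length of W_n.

Base case: |W_0| = 5, and 7·2^0 − 2 = 5.
Assume |W_k| = 7·2^k − 2.
Then |W_{k+1}| = |W_k| + 2 + |W_k| = 2|W_k| + 2 = 2(7·2^k − 2) + 2 = 7·2^{k+1} − 4 + 2 = 7·2^{k+1} − 2.
By induction, |W_n| = 7·2^n − 2 for all n ≥ 0.

|W_n| = 7·2^n − 2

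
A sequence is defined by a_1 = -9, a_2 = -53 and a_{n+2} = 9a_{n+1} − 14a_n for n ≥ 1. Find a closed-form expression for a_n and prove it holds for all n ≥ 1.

Claim: a_n = -7^n − 2^n.

Base cases: a_1 = -9 and -7^1 − 2^1 = -9; a_2 = -53 and -7^2 − 2^2 = -53.
Assume a_j = -7^j − 2^j for all 1 ≤ j ≤ k, where k ≥ 2.
Then a_{k+1} = 9a_k − 14a_{k−1} = 9·(-7^k − 2^k) − 14·(-7^{k−1} − 2^{k−1}) = -(9·7 − 14)7^{k−1} − (9·2 − 14)2^{k−1} = -49·7^{k−1} − 4·2^{k−1} = -7^{k+1} − 2^{k+1}.
This completes the inductive step, so a_n = -7^n − 2^n for all n ≥ 1.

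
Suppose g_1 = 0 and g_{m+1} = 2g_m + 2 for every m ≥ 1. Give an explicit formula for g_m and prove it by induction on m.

Claim: g_m = 2^m − 2.

Base case: g_1 = 0, and 2^1 − 2 = 2 − 2 = 0.
Assume g_j = 2^j − 2 for some j ≥ 1.
Then g_{j+1} = 2g_j + 2 = 2·(2^j − 2) + 2 = 2^{j+1} − 4 + 2 = 2^{j+1} − 2.
By induction, g_m = 2^m − 2 for all m ≥ 1.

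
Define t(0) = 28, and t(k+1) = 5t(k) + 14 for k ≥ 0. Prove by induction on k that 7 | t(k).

Base case: t(0) = 28 = 7·4, so 7 | t(0).
Assume 7 | t(r), so t(r) = 7s for some integer s.
Then t(r+1) = 5t(r) + 14 = 5·(7s) + 14 = 7(5s + 2), so 7 | t(r+1).
Hence 7 | t(k) for every k ≥ 0, by induction.

7 | t(k)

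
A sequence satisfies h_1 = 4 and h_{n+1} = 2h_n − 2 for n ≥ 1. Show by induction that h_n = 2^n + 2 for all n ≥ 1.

Base case: h_1 = 4, and 2^1 + 2 = 2 + 2 = 4.
Assume h_m = 2^m + 2 for some m ≥ 1.
Then h_{m+1} = 2h_m − 2 = 2·(2^m + 2) − 2 = 2^{m+1} + 4 − 2 = 2^{m+1} + 2.
This completes the inductive step, so h_n = 2^n + 2 for all n ≥ 1.

h_n = 2^n + 2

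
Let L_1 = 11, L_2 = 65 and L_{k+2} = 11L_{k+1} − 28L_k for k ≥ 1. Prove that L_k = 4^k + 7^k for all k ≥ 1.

Base cases: L_1 = 11 and 4^1 + 7^1 = 11; L_2 = 65 and 4^2 + 7^2 = 65.
Assume L_j = 4^j + 7^j for all 1 ≤ j ≤ r, where r ≥ 2.
Then L_{r+1} = 11L_r − 28L_{r−1} = 11·(4^r + 7^r) − 28·(4^{r−1} + 7^{r−1}) = (11·4 − 28)4^{r−1} + (11·7 − 28)7^{r−1} = 16·4^{r−1} + 49·7^{r−1} = 4^{r+1} + 7^{r+1}.
So the formula holds for r+1, and by strong induction L_k = 4^k + 7^k for all k ≥ 1.

L_k = 4^k + 7^k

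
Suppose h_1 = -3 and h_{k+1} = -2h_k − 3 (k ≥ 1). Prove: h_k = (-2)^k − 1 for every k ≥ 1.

Base case: h_1 = -3, and (-2)^1 − 1 = -2 − 1 = -3.
Assume h_r = (-2)^r − 1 for some r ≥ 1.
Then h_{r+1} = -2h_r − 3 = -2·((-2)^r − 1) − 3 = -2·(-2)^r + 2 − 3 = (-2)^{r+1} − 1.
By induction, h_k = (-2)^k − 1 for all k ≥ 1.

h_k = (-2)^k − 1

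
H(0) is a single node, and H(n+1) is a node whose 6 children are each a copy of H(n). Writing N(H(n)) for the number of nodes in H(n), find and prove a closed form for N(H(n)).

Claim: N(H(n)) = (6^{n+1} − 1)/5.

Base case: N(H(0)) = 1, and (6^{0+1} − 1)/5 = 1.
Assume N(H(k)) = (6^{k+1} − 1)/5.
Then N(H(k+1)) = 1 + 6N(H(k)) = 1 + 6·(6^{k+1} − 1)/5 = 1 + (6^{k+2} − 6)/5 = (5 + 6^{k+2} − 6)/5 = (6^{k+2} − 1)/5.
So the formula holds for k+1, and by induction N(H(n)) = (6^{n+1} − 1)/5 for all n ≥ 0.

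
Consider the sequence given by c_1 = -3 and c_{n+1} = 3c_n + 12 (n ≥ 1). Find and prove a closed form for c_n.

Claim: c_n = 3^n − 6.

Base case: c_1 = -3, and 3^1 − 6 = 3 − 6 = -3.
Assume c_m = 3^m − 6 for some m ≥ 1.
Then c_{m+1} = 3c_m + 12 = 3·(3^m − 6) + 12 = 3^{m+1} − 18 + 12 = 3^{m+1} − 6.
By induction, c_n = 3^n − 6 for all n ≥ 1.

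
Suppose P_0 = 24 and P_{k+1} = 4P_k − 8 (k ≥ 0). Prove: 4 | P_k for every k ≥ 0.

Base case: P_0 = 24 = 4·6, so 4 | P_0.
Assume 4 | P_m, so P_m = 4t for some integer t.
Then P_{m+1} = 4P_m − 8 = 4·(4t) − 8 = 4(4t − 2), so 4 | P_{m+1}.
So the property holds for m+1, and by induction 4 | P_k for all k ≥ 0.

4 | P_k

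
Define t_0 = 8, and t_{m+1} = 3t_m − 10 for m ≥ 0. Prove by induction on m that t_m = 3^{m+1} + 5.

Base case: t_0 = 8, and 3^{0+1} + 5 = 3 + 5 = 8.
Assume t_j = 3^{j+1} + 5 for some j ≥ 0.
Then t_{j+1} = 3t_j − 10 = 3·(3^{j+1} + 5) − 10 = 3^{j+2} + 15 − 10 = 3^{j+2} + 5.
Hence t_m = 3^{m+1} + 5 for every m ≥ 0, by induction.

t_m = 3^{m+1} + 5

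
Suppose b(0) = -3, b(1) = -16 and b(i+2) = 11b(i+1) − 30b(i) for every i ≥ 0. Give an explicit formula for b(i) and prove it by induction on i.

Claim: b(i) = -6^i − 2·5^i.

Base cases: b(0) = -3 and -6^0 − 2·5^0 = -3; b(1) = -16 and -6^1 − 2·5^1 = -16.
Assume b(j) = -6^j − 2·5^j for all 0 ≤ j ≤ r, where r ≥ 1.
Then b(r+1) = 11b(r) − 30b(r−1) = 11·(-6^r − 2·5^r) − 30·(-6^{r−1} − 2·5^{r−1}) = -(11·6 − 30)6^{r−1} − 2·(11·5 − 30)5^{r−1} = -36·6^{r−1} − 50·5^{r−1} = -6^{r+1} − 2·5^{r+1}.
Hence b(i) = -6^i − 2·5^i for every i ≥ 0, by strong induction.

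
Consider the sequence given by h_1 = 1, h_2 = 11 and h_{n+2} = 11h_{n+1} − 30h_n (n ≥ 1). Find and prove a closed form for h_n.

Claim: h_n = 6^n − 5^n.

Base cases: h_1 = 1 and 6^1 − 5^1 = 1; h_2 = 11 and 6^2 − 5^2 = 11.
Assume h_i = 6^i − 5^i for all 1 ≤ i ≤ j, where j ≥ 2.
Then h_{j+1} = 11h_j − 30h_{j−1} = 11·(6^j − 5^j) − 30·(6^{j−1} − 5^{j−1}) = (11·6 − 30)6^{j−1} − (11·5 − 30)5^{j−1} = 36·6^{j−1} − 25·5^{j−1} = 6^{j+1} − 5^{j+1}.
This completes the inductive step, so h_n = 6^n − 5^n for all n ≥ 1.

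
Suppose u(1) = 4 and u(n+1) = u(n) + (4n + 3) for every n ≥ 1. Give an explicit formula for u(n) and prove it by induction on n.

Claim: u(n) = 2n^2 + n + 1.

Base case: u(1) = 4, and 2·1^2 + 1 + 1 = 4.
Assume u(r) = 2r^2 + r + 1.
Then u(r+1) = u(r) + (4r + 3) = (2r^2 + r + 1) + (4r + 3) = 2r^2 + 5r + 4,
and 2·(r+1)^2 + (r+1) + 1 = 2r^2 + 5r + 4.
This completes the inductive step, so u(n) = 2n^2 + n + 1 for all n ≥ 1.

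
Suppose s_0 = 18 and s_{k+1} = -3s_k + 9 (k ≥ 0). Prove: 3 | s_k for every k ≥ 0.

Base case: s_0 = 18 = 3·6, so 3 | s_0.
Assume 3 | s_r, so s_r = 3t for some integer t.
Then s_{r+1} = -3s_r + 9 = -3·(3t) + 9 = 3(-3t + 3), so 3 | s_{r+1}.
So the property holds for r+1, and by induction 3 | s_k for all k ≥ 0.

3 | s_k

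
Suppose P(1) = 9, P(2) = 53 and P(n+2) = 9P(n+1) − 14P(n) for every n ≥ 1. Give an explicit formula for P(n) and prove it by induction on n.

Claim: P(n) = 7^n + 2^n.

Base cases: P(1) = 9 and 7^1 + 2^1 = 9; P(2) = 53 and 7^2 + 2^2 = 53.
Assume P(i) = 7^i + 2^i for all 1 ≤ i ≤ j, where j ≥ 2.
Then P(j+1) = 9P(j) − 14P(j−1) = 9·(7^j + 2^j) − 14·(7^{j−1} + 2^{j−1}) = (9·7 − 14)7^{j−1} + (9·2 − 14)2^{j−1} = 49·7^{j−1} + 4·2^{j−1} = 7^{j+1} + 2^{j+1}.
This completes the inductive step, so P(n) = 7^n + 2^n for all n ≥ 1.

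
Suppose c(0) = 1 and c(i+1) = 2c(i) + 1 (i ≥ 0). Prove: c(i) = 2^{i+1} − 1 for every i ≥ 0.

Base case: c(0) = 1, and 2^{0+1} − 1 = 2 − 1 = 1.
Assume c(j) = 2^{j+1} − 1 for some j ≥ 0.
Then c(j+1) = 2c(j) + 1 = 2·(2^{j+1} − 1) + 1 = 2^{j+2} − 2 + 1 = 2^{j+2} − 1.
This completes the inductive step, so c(i) = 2^{i+1} − 1 for all i ≥ 0.

c(i) = 2^{i+1} − 1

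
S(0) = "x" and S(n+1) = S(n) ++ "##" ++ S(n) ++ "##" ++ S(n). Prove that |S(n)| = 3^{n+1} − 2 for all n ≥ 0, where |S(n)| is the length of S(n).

Base case: |S(0)| = 1, and 3^{0+1} − 2 = 1.
Assume |S(j)| = 3^{j+1} − 2.
Then |S(j+1)| = 3|S(j)| + 4 = 3(3^{j+1} − 2) + 4 = 3^{j+2} − 6 + 4 = 3^{j+2} − 2.
By induction, |S(n)| = 3^{n+1} − 2 for all n ≥ 0.

|S(n)| = 3^{n+1} − 2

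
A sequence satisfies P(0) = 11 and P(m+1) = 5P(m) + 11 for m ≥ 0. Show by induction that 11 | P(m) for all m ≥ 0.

Base case: P(0) = 11 = 11·1, so 11 | P(0).
Assume 11 | P(j), so P(j) = 11t for some integer t.
Then P(j+1) = 5P(j) + 11 = 5·(11t) + 11 = 11(5t + 1), so 11 | P(j+1).
This completes the inductive step, so 11 | P(m) for all m ≥ 0.

11 | P(m)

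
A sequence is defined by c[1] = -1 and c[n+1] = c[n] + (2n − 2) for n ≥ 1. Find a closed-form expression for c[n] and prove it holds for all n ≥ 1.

Claim: c[n] = n^2 − 3n + 1.

Base case: c[1] = -1, and 1^2 − 3·1 + 1 = -1.
Assume c[r] = r^2 − 3r + 1.
Then c[r+1] = c[r] + (2r − 2) = (r^2 − 3r + 1) + (2r − 2) = r^2 − r − 1,
and (r+1)^2 − 3·(r+1) + 1 = r^2 − r − 1.
Hence c[n] = n^2 − 3n + 1 for every n ≥ 1, by induction.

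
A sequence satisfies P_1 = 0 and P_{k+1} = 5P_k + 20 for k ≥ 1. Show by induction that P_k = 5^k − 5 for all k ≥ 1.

Base case: P_1 = 0, and 5^1 − 5 = 5 − 5 = 0.
Assume P_r = 5^r − 5 for some r ≥ 1.
Then P_{r+1} = 5P_r + 20 = 5·(5^r − 5) + 20 = 5^{r+1} − 25 + 20 = 5^{r+1} − 5.
So the formula holds for r+1, and by induction P_k = 5^k − 5 for all k ≥ 1.

P_k = 5^k − 5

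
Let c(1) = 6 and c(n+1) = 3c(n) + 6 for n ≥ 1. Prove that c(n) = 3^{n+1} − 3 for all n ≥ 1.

Base case: c(1) = 6, and 3^{1+1} − 3 = 9 − 3 = 6.
Assume c(k) = 3^{k+1} − 3 for some k ≥ 1.
Then c(k+1) = 3c(k) + 6 = 3·(3^{k+1} − 3) + 6 = 3^{k+2} − 9 + 6 = 3^{k+2} − 3.
By induction, c(n) = 3^{n+1} − 3 for all n ≥ 1.

c(n) = 3^{n+1} − 3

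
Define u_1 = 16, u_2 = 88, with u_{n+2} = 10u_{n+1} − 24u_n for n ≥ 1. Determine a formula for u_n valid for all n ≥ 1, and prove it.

Claim: u_n = 2·6^n + 4^n.

Base cases: u_1 = 16 and 2·6^1 + 4^1 = 16; u_2 = 88 and 2·6^2 + 4^2 = 88.
Assume u_j = 2·6^j + 4^j for all 1 ≤ j ≤ r, where r ≥ 2.
Then u_{r+1} = 10u_r − 24u_{r−1} = 10·(2·6^r + 4^r) − 24·(2·6^{r−1} + 4^{r−1}) = 2·(10·6 − 24)6^{r−1} + (10·4 − 24)4^{r−1} = 72·6^{r−1} + 16·4^{r−1} = 2·6^{r+1} + 4^{r+1}.
Hence u_n = 2·6^n + 4^n for every n ≥ 1, by strong induction.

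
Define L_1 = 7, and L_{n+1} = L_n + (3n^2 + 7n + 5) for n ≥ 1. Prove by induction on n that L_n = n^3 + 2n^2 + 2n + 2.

Base case: L_1 = 7, and 1^3 + 2·1^2 + 2·1 + 2 = 7.
Assume L_j = j^3 + 2j^2 + 2j + 2.
Then L_{j+1} = L_j + (3j^2 + 7j + 5) = (j^3 + 2j^2 + 2j + 2) + (3j^2 + 7j + 5) = j^3 + 5j^2 + 9j + 7,
and (j+1)^3 + 2·(j+1)^2 + 2·(j+1) + 2 = j^3 + 5j^2 + 9j + 7.
This completes the inductive step, so L_n = n^3 + 2n^2 + 2n + 2 for all n ≥ 1.

L_n = n^3 + 2n^2 + 2n + 2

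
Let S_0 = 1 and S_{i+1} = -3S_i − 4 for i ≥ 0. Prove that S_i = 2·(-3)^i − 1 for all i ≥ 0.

Base case: S_0 = 1, and 2·(-3)^0 − 1 = 2 − 1 = 1.
Assume S_m = 2·(-3)^m − 1 for some m ≥ 0.
Then S_{m+1} = -3S_m − 4 = -3·(2·(-3)^m − 1) − 4 = -6·(-3)^m + 3 − 4 = 2·(-3)^{m+1} − 1.
This completes the inductive step, so S_i = 2·(-3)^i − 1 for all i ≥ 0.

S_i = 2·(-3)^i − 1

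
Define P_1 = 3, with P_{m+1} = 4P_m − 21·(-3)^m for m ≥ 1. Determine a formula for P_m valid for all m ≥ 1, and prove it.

Claim: P_m = 3·4^m + 3·(-3)^m.

Base case: P_1 = 3, and 3·4^1 + 3·(-3)^1 = 12 − 9 = 3.
Assume P_k = 3·4^k + 3·(-3)^k for some k ≥ 1.
Then P_{k+1} = 4P_k − 21·(-3)^k = 4·(3·4^k + 3·(-3)^k) − 21·(-3)^k = 3·4^{k+1} + 12·(-3)^k − 21·(-3)^k = 3·4^{k+1} − 9·(-3)^k = 3·4^{k+1} + 3·(-3)^{k+1}.
This completes the inductive step, so P_m = 3·4^m + 3·(-3)^m for all m ≥ 1.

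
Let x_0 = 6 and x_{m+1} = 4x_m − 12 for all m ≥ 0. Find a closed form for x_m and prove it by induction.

Claim: x_m = 2·4^m + 4.

Base case: x_0 = 6, and 2·4^0 + 4 = 2 + 4 = 6.
Assume x_r = 2·4^r + 4 for some r ≥ 0.
Then x_{r+1} = 4x_r − 12 = 4·(2·4^r + 4) − 12 = 8·4^r + 16 − 12 = 2·4^{r+1} + 4.
So the formula holds for r+1, and by induction x_m = 2·4^m + 4 for all m ≥ 0.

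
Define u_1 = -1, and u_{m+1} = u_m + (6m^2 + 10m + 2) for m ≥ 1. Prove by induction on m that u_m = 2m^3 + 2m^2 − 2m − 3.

Base case: u_1 = -1, and 2·1^3 + 2·1^2 − 2·1 − 3 = -1.
Assume u_j = 2j^3 + 2j^2 − 2j − 3.
Then u_{j+1} = u_j + (6j^2 + 10j + 2) = (2j^3 + 2j^2 − 2j − 3) + (6j^2 + 10j + 2) = 2j^3 + 8j^2 + 8j − 1,
and 2·(j+1)^3 + 2·(j+1)^2 − 2·(j+1) − 3 = 2j^3 + 8j^2 + 8j − 1.
By induction, u_m = 2m^3 + 2m^2 − 2m − 3 for all m ≥ 1.

u_m = 2m^3 + 2m^2 − 2m − 3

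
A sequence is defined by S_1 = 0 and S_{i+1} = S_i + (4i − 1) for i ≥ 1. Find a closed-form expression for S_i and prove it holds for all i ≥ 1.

Claim: S_i = 2i^2 − 3i + 1.

Base case: S_1 = 0, and 2·1^2 − 3·1 + 1 = 0.
Assume S_m = 2m^2 − 3m + 1.
Then S_{m+1} = S_m + (4m − 1) = (2m^2 − 3m + 1) + (4m − 1) = 2m^2 + m,
and 2·(m+1)^2 − 3·(m+1) + 1 = 2m^2 + m.
Hence S_i = 2i^2 − 3i + 1 for every i ≥ 1, by induction.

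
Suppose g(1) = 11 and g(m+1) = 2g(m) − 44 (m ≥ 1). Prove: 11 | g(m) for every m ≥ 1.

Base case: g(1) = 11 = 11·1, so 11 | g(1).
Assume 11 | g(j), so g(j) = 11t for some integer t.
Then g(j+1) = 2g(j) − 44 = 2·(11t) − 44 = 11(2t − 4), so 11 | g(j+1).
This completes the inductive step, so 11 | g(m) for all m ≥ 1.

11 | g(m)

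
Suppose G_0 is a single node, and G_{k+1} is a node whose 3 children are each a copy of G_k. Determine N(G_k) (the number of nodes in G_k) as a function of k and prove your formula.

Claim: N(G_k) = (3^{k+1} − 1)/2.

Base case: N(G_0) = 1, and (3^{0+1} − 1)/2 = 1.
Assume N(G_r) = (3^{r+1} − 1)/2.
Then N(G_{r+1}) = 1 + 3N(G_r) = 1 + 3·(3^{r+1} − 1)/2 = 1 + (3^{r+2} − 3)/2 = (2 + 3^{r+2} − 3)/2 = (3^{r+2} − 1)/2.
This completes the inductive step, so N(G_k) = (3^{k+1} − 1)/2 for all k ≥ 0.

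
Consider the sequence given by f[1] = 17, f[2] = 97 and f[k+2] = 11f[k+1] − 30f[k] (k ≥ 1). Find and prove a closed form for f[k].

Claim: f[k] = 2·6^k + 5^k.

Base cases: f[1] = 17 and 2·6^1 + 5^1 = 17; f[2] = 97 and 2·6^2 + 5^2 = 97.
Assume f[j] = 2·6^j + 5^j for all 1 ≤ j ≤ r, where r ≥ 2.
Then f[r+1] = 11f[r] − 30f[r−1] = 11·(2·6^r + 5^r) − 30·(2·6^{r−1} + 5^{r−1}) = 2·(11·6 − 30)6^{r−1} + (11·5 − 30)5^{r−1} = 72·6^{r−1} + 25·5^{r−1} = 2·6^{r+1} + 5^{r+1}.
This completes the inductive step, so f[k] = 2·6^k + 5^k for all k ≥ 1.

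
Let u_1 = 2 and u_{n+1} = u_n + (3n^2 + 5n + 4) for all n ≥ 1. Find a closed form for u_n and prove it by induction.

Claim: u_n = n^3 + n^2 + 2n − 2.

Base case: u_1 = 2, and 1^3 + 1^2 + 2·1 − 2 = 2.
Assume u_k = k^3 + k^2 + 2k − 2.
Then u_{k+1} = u_k + (3k^2 + 5k + 4) = (k^3 + k^2 + 2k − 2) + (3k^2 + 5k + 4) = k^3 + 4k^2 + 7k + 2,
and (k+1)^3 + (k+1)^2 + 2·(k+1) − 2 = k^3 + 4k^2 + 7k + 2.
By induction, u_n = n^3 + n^2 + 2n − 2 for all n ≥ 1.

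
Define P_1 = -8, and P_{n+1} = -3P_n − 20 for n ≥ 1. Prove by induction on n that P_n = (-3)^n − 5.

Base case: P_1 = -8, and (-3)^1 − 5 = -3 − 5 = -8.
Assume P_k = (-3)^k − 5 for some k ≥ 1.
Then P_{k+1} = -3P_k − 20 = -3·((-3)^k − 5) − 20 = -3·(-3)^k + 15 − 20 = (-3)^{k+1} − 5.
By induction, P_n = (-3)^n − 5 for all n ≥ 1.

P_n = (-3)^n − 5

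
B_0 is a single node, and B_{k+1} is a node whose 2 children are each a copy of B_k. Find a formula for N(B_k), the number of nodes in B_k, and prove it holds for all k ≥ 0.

Claim: N(B_k) = 2^{k+1} − 1.

Base case: N(B_0) = 1, and 2^{0+1} − 1 = 1.
Assume N(B_r) = 2^{r+1} − 1.
Then N(B_{r+1}) = 1 + 2N(B_r) = 1 + 2(2^{r+1} − 1) = 2^{r+2} − 2 + 1 = 2^{r+2} − 1.
This completes the inductive step, so N(B_k) = 2^{k+1} − 1 for all k ≥ 0.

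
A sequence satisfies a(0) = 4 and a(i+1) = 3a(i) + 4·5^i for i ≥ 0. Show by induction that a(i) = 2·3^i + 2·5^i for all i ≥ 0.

Base case: a(0) = 4, and 2·3^0 + 2·5^0 = 2 + 2 = 4.
Assume a(k) = 2·3^k + 2·5^k for some k ≥ 0.
Then a(k+1) = 3a(k) + 4·5^k = 3·(2·3^k + 2·5^k) + 4·5^k = 2·3^{k+1} + 6·5^k + 4·5^k = 2·3^{k+1} + 10·5^k = 2·3^{k+1} + 2·5^{k+1}.
By induction, a(i) = 2·3^i + 2·5^i for all i ≥ 0.

a(i) = 2·3^i + 2·5^i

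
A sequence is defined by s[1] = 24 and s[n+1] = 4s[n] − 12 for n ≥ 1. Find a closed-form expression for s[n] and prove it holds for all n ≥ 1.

Claim: s[n] = 5·4^n + 4.

Base case: s[1] = 24, and 5·4^1 + 4 = 20 + 4 = 24.
Assume s[k] = 5·4^k + 4 for some k ≥ 1.
Then s[k+1] = 4s[k] − 12 = 4·(5·4^k + 4) − 12 = 20·4^k + 16 − 12 = 5·4^{k+1} + 4.
By induction, s[n] = 5·4^n + 4 for all n ≥ 1.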